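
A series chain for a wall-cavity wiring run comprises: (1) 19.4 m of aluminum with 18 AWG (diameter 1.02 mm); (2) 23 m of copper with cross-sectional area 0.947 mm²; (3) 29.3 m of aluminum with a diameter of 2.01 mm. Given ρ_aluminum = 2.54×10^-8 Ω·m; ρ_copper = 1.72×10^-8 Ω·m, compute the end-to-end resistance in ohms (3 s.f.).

1.26 Ω

Seg 1: A = π(1.02/2 mm)² = π(5.1000e-04 m)² = 8.171e-07 m²
R_1 = (2.54×10^-8)(19.4)/(8.171e-07) = 0.603 Ω
Seg 2: A = 0.947 mm² = 9.470e-07 m²
R_2 = (1.72×10^-8)(23)/(9.470e-07) = 0.4177 Ω
Seg 3: A = π(d/2)² = π(1.0050e-03 m)² = 3.173e-06 m²
R_3 = (2.54×10^-8)(29.3)/(3.173e-06) = 0.2345 Ω
R_total = R_1 + R_2 + R_3 = 1.26 Ω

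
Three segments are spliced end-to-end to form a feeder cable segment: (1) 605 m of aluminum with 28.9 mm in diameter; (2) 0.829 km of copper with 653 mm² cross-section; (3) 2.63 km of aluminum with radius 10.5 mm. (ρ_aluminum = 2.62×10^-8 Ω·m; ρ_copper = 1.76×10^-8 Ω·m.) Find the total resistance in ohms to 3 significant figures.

0.245 Ω

Seg 1: A = π(d/2)² = π(1.4450e-02 m)² = 6.560e-04 m²
R_1 = (2.62×10^-8)(605)/(6.560e-04) = 0.02416 Ω
Seg 2: A = 653 mm² = 6.530e-04 m²
R_2 = (1.76×10^-8)(829)/(6.530e-04) = 0.02234 Ω
Seg 3: A = πr² = π(1.0500e-02 m)² = 3.464e-04 m²
R_3 = (2.62×10^-8)(2630)/(3.464e-04) = 0.1989 Ω
R_total = R_1 + R_2 + R_3 = 0.245 Ω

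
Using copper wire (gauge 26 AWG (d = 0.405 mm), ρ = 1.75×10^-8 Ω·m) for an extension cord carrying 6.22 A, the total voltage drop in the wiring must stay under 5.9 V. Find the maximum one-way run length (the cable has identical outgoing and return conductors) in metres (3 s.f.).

A = π(0.405/2 mm)² = π(2.0250e-04 m)² = 1.288e-07 m²
L_max = V_max·A/(2·ρI) = (5.9)(1.288e-07)/(2×1.75×10^-8×6.22) = 3.49 m

3.49 m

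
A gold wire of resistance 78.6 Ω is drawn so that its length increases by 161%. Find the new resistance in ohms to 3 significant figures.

535 Ω

k = 1 + 161/100 = 2.61; volume constant ⇒ A' = A/k, so R' = k²R.
R' = 6.812 × 78.6 = 535 Ω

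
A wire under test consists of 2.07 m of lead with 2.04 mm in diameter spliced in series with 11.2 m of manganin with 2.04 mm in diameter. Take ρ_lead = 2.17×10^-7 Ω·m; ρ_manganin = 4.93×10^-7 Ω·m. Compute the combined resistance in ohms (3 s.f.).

1.83 Ω

Segment 1: A = π(d/2)² = π(1.0200e-03 m)² = 3.269e-06 m²
R₁ = ρL/A = (2.17×10^-7)(2.07)/(3.269e-06) = 0.1374 Ω
R₂ = (4.93×10^-7)(11.2)/(3.269e-06) = 1.689 Ω
R = R₁ + R₂ = 1.83 Ω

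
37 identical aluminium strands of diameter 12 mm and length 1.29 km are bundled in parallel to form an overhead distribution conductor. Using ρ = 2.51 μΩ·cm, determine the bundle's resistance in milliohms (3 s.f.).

7.74 mΩ

ρ = 2.51 μΩ·cm = 2.51×10^-8 Ω·m
A_strand = π(6.0000e-03 m)² = 1.131e-04 m²
R_strand = ρL/A = (2.51×10^-8)(1290)/(1.131e-04) = 0.2863 Ω
R_total = R_strand/N = 0.2863/37 = 7.74 mΩ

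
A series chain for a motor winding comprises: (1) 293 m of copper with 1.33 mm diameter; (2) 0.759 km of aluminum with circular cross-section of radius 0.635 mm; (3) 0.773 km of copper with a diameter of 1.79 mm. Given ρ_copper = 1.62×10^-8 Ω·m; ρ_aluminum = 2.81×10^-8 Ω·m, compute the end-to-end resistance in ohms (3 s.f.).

Seg 1: A = π(d/2)² = π(6.6500e-04 m)² = 1.389e-06 m²
R_1 = (1.62×10^-8)(293)/(1.389e-06) = 3.417 Ω
Seg 2: A = πr² = π(6.3500e-04 m)² = 1.267e-06 m²
R_2 = (2.81×10^-8)(759)/(1.267e-06) = 16.84 Ω
Seg 3: A = π(d/2)² = π(8.9500e-04 m)² = 2.516e-06 m²
R_3 = (1.62×10^-8)(773)/(2.516e-06) = 4.976 Ω
R_total = R_1 + R_2 + R_3 = 25.2 Ω

25.2 Ω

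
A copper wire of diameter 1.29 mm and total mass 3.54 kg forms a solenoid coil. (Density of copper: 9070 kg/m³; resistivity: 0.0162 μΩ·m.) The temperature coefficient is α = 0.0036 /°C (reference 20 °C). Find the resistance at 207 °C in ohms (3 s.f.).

6.19 Ω

ρ = 0.0162 μΩ·m = 1.62×10^-8 Ω·m
A = π(d/2)² = π(6.4500e-04 m)² = 1.3070e-06 m²
L = m/(density·A) = 3.54/(9070×1.3070e-06) = 298.6 m
R = ρL/A = (1.62×10^-8)(298.6)/(1.3070e-06) = 3.701 Ω
R(207 °C) = 3.701 × (1 + 0.0036×187) = 6.19 Ω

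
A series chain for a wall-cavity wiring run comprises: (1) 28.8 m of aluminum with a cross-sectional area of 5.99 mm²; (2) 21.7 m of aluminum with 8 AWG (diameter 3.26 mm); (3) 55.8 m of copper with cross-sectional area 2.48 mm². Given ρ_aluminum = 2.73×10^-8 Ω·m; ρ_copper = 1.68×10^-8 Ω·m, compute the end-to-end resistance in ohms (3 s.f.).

Seg 1: A = 5.99 mm² = 5.990e-06 m²
R_1 = (2.73×10^-8)(28.8)/(5.990e-06) = 0.1313 Ω
Seg 2: A = π(3.26/2 mm)² = π(1.6300e-03 m)² = 8.347e-06 m²
R_2 = (2.73×10^-8)(21.7)/(8.347e-06) = 0.07097 Ω
Seg 3: A = 2.48 mm² = 2.480e-06 m²
R_3 = (1.68×10^-8)(55.8)/(2.480e-06) = 0.378 Ω
R_total = R_1 + R_2 + R_3 = 0.580 Ω

0.580 Ω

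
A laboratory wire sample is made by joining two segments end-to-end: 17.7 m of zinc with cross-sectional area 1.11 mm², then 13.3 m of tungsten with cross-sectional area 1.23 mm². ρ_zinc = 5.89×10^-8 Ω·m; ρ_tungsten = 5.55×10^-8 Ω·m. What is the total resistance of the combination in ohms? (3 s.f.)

1.54 Ω

Segment 1: A = 1.11 mm² = 1.110e-06 m²
R₁ = ρL/A = (5.89×10^-8)(17.7)/(1.110e-06) = 0.9392 Ω
Segment 2: A = 1.23 mm² = 1.230e-06 m²
R₂ = (5.55×10^-8)(13.3)/(1.230e-06) = 0.6001 Ω
R = R₁ + R₂ = 1.54 Ω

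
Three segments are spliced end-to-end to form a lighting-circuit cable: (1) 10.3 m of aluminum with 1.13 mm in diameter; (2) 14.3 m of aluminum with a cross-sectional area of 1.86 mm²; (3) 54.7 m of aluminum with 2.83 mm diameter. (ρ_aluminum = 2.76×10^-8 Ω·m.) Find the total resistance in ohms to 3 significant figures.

Seg 1: A = π(d/2)² = π(5.6500e-04 m)² = 1.003e-06 m²
R_1 = (2.76×10^-8)(10.3)/(1.003e-06) = 0.2835 Ω
Seg 2: A = 1.86 mm² = 1.860e-06 m²
R_2 = (2.76×10^-8)(14.3)/(1.860e-06) = 0.2122 Ω
Seg 3: A = π(d/2)² = π(1.4150e-03 m)² = 6.290e-06 m²
R_3 = (2.76×10^-8)(54.7)/(6.290e-06) = 0.24 Ω
R_total = R_1 + R_2 + R_3 = 0.736 Ω

0.736 Ω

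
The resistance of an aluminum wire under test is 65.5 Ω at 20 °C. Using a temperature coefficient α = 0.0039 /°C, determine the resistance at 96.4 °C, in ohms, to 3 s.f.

ΔT = 96.4 − 20 = 76.4 °C
R = R₀(1 + αΔT) = 65.5 × (1 + 0.0039×76.4) = 65.5 × 1.298 = 85.0 Ω

85.0 Ω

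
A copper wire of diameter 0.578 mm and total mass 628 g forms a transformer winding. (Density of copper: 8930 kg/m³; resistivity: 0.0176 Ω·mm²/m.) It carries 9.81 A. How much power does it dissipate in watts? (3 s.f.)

1730 W

ρ = 0.0176 Ω·mm²/m = 1.76×10^-8 Ω·m
A = π(d/2)² = π(2.8900e-04 m)² = 2.6239e-07 m²
L = m/(density·A) = 0.628/(8930×2.6239e-07) = 268 m
R = ρL/A = (1.76×10^-8)(268)/(2.6239e-07) = 17.98 Ω
P = I²R = (9.81)² × 17.98 = 1730 W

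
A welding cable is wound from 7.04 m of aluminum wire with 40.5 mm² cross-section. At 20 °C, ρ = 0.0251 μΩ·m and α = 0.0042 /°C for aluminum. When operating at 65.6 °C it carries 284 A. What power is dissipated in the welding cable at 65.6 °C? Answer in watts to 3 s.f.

ρ = 0.0251 μΩ·m = 2.51×10^-8 Ω·m
A = 40.5 mm² = 4.050e-05 m²
R₍20₎ = ρL/A = (2.51×10^-8)(7.04)/(4.050e-05) = 0.004363 Ω
R₍65.6₎ = R₍20₎(1 + αΔT) = 0.004363 × (1 + 0.0042×45.6) = 0.005199 Ω
P = I²R = (284)² × 0.005199 = 419 W

419 W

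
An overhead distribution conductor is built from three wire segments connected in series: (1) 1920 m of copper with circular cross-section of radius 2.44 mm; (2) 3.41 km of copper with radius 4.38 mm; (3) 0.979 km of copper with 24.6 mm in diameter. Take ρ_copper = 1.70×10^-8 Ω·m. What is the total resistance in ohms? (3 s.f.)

2.74 Ω

Seg 1: A = πr² = π(2.4400e-03 m)² = 1.870e-05 m²
R_1 = (1.70×10^-8)(1920)/(1.870e-05) = 1.745 Ω
Seg 2: A = πr² = π(4.3800e-03 m)² = 6.027e-05 m²
R_2 = (1.70×10^-8)(3410)/(6.027e-05) = 0.9618 Ω
Seg 3: A = π(d/2)² = π(1.2300e-02 m)² = 4.753e-04 m²
R_3 = (1.70×10^-8)(979)/(4.753e-04) = 0.03502 Ω
R_total = R_1 + R_2 + R_3 = 2.74 Ω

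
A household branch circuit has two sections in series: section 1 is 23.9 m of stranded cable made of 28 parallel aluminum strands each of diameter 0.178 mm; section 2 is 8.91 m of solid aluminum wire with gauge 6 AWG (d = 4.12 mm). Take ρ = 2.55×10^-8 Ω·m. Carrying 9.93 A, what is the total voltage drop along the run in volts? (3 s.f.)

8.85 V

Section 1: A_strand = π(8.9000e-05)² = 2.488e-08 m²; R₁ = ρL/(N·A_s) = (2.55×10^-8)(23.9)/(28×2.488e-08) = 0.8747 Ω
Section 2: A = π(4.12/2 mm)² = π(2.0600e-03 m)² = 1.333e-05 m²
R₂ = (2.55×10^-8)(8.91)/(1.333e-05) = 0.01704 Ω
R = R₁ + R₂ = 0.8917 Ω
V = IR = 9.93 × 0.8917 = 8.85 V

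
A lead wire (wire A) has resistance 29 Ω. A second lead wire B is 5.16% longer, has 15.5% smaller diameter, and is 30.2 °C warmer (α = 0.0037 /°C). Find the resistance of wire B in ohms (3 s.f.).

R ∝ ρL/d² with ρ ∝ (1+αΔT), so R_B/R_A = (1 + 5.16/100) × (1 − 15.5/100)⁻² × (1 + 0.0037×30.2)
= 1.052 × 1.401 × 1.112 = 1.637
R_B = 1.637 × 29 = 47.5 Ω

47.5 Ω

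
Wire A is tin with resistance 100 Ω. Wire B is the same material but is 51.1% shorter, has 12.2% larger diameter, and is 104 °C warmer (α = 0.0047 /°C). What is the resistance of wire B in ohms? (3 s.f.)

R ∝ ρL/d² with ρ ∝ (1+αΔT), so R_B/R_A = (1 − 51.1/100) × (1 + 12.2/100)⁻² × (1 + 0.0047×104)
= 0.489 × 0.7944 × 1.489 = 0.5783
R_B = 0.5783 × 100 = 57.8 Ω

57.8 Ω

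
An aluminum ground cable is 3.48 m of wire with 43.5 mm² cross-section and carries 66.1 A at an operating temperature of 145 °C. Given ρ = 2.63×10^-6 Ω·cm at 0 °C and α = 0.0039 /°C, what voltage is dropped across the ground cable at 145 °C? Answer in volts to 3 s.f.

0.218 V

ρ = 2.63×10^-6 Ω·cm = 2.63×10^-8 Ω·m
A = 43.5 mm² = 4.350e-05 m²
R₍0₎ = ρL/A = (2.63×10^-8)(3.48)/(4.350e-05) = 0.002104 Ω
R₍145₎ = R₍0₎(1 + αΔT) = 0.002104 × (1 + 0.0039×145) = 0.003294 Ω
V = IR = 66.1 × 0.003294 = 0.218 V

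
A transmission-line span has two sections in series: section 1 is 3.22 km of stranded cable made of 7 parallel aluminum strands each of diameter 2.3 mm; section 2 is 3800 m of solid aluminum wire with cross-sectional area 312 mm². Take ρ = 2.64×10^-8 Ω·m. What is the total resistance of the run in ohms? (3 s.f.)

Section 1: A_strand = π(1.1500e-03)² = 4.155e-06 m²; R₁ = ρL/(N·A_s) = (2.64×10^-8)(3220)/(7×4.155e-06) = 2.923 Ω
Section 2: A = 312 mm² = 3.120e-04 m²
R₂ = (2.64×10^-8)(3800)/(3.120e-04) = 0.3215 Ω
R = R₁ + R₂ = 3.24 Ω

3.24 Ω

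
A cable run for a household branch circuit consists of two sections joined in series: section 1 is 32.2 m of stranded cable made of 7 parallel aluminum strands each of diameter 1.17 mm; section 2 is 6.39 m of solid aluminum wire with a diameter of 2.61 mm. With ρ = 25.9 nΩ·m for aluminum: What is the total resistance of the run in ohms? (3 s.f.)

ρ = 25.9 nΩ·m = 2.59×10^-8 Ω·m
Section 1: A_strand = π(5.8500e-04)² = 1.075e-06 m²; R₁ = ρL/(N·A_s) = (2.59×10^-8)(32.2)/(7×1.075e-06) = 0.1108 Ω
Section 2: A = π(d/2)² = π(1.3050e-03 m)² = 5.350e-06 m²
R₂ = (2.59×10^-8)(6.39)/(5.350e-06) = 0.03093 Ω
R = R₁ + R₂ = 0.142 Ω

0.142 Ω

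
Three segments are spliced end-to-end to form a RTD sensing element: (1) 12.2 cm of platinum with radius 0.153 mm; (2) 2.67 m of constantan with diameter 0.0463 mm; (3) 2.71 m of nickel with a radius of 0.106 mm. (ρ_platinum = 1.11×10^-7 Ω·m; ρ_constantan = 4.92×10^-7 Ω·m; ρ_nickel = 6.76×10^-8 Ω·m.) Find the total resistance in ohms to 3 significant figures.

Seg 1: A = πr² = π(1.5300e-04 m)² = 7.354e-08 m²
R_1 = (1.11×10^-7)(0.122)/(7.354e-08) = 0.1841 Ω
Seg 2: A = π(d/2)² = π(2.3150e-05 m)² = 1.684e-09 m²
R_2 = (4.92×10^-7)(2.67)/(1.684e-09) = 780.2 Ω
Seg 3: A = πr² = π(1.0600e-04 m)² = 3.530e-08 m²
R_3 = (6.76×10^-8)(2.71)/(3.530e-08) = 5.19 Ω
R_total = R_1 + R_2 + R_3 = 786 Ω

786 Ω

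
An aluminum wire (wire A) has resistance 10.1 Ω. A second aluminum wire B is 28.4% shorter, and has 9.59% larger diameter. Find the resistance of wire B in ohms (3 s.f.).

6.02 Ω

R ∝ L/d², so R_B/R_A = (1 − 28.4/100) × (1 + 9.59/100)⁻²
= 0.716 × 0.8326 = 0.5962
R_B = 0.5962 × 10.1 = 6.02 Ω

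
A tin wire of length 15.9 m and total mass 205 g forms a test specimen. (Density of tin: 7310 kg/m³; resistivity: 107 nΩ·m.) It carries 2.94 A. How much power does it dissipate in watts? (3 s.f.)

ρ = 107 nΩ·m = 1.07×10^-7 Ω·m
A = m/(density·L) = 0.205/(7310×15.9) = 1.7638e-06 m²
R = ρL/A = (1.07×10^-7)(15.9)/(1.7638e-06) = 0.9646 Ω
P = I²R = (2.94)² × 0.9646 = 8.34 W

8.34 W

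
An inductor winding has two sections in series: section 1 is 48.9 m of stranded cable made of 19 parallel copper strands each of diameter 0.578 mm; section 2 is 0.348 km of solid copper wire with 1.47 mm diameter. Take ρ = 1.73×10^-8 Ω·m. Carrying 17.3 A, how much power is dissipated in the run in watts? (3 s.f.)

1110 W

Section 1: A_strand = π(2.8900e-04)² = 2.624e-07 m²; R₁ = ρL/(N·A_s) = (1.73×10^-8)(48.9)/(19×2.624e-07) = 0.1697 Ω
Section 2: A = π(d/2)² = π(7.3500e-04 m)² = 1.697e-06 m²
R₂ = (1.73×10^-8)(348)/(1.697e-06) = 3.547 Ω
R = R₁ + R₂ = 3.717 Ω
P = I²R = (17.3)² × 3.717 = 1110 W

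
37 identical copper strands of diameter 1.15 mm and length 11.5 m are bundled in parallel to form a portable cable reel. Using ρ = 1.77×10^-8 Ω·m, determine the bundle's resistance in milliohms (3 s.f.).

A_strand = π(5.7500e-04 m)² = 1.039e-06 m²
R_strand = ρL/A = (1.77×10^-8)(11.5)/(1.039e-06) = 0.196 Ω
R_total = R_strand/N = 0.196/37 = 5.30 mΩ

5.30 mΩ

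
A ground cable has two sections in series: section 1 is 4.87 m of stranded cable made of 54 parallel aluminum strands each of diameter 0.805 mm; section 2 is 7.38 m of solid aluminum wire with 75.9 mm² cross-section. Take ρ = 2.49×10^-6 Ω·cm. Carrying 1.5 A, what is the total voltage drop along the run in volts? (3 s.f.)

0.0102 V

ρ = 2.49×10^-6 Ω·cm = 2.49×10^-8 Ω·m
Section 1: A_strand = π(4.0250e-04)² = 5.090e-07 m²; R₁ = ρL/(N·A_s) = (2.49×10^-8)(4.87)/(54×5.090e-07) = 0.004412 Ω
Section 2: A = 75.9 mm² = 7.590e-05 m²
R₂ = (2.49×10^-8)(7.38)/(7.590e-05) = 0.002421 Ω
R = R₁ + R₂ = 0.006833 Ω
V = IR = 1.5 × 0.006833 = 0.0102 V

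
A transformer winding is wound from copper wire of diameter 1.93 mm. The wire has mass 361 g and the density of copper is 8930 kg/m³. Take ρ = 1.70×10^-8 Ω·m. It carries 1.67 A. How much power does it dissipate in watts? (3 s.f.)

0.224 W

A = π(d/2)² = π(9.6500e-04 m)² = 2.9255e-06 m²
L = m/(density·A) = 0.361/(8930×2.9255e-06) = 13.82 m
R = ρL/A = (1.70×10^-8)(13.82)/(2.9255e-06) = 0.0803 Ω
P = I²R = (1.67)² × 0.0803 = 0.224 W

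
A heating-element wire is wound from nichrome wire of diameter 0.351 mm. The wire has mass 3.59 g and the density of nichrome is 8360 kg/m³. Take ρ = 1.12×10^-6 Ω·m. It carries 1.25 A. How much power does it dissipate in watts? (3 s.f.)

80.3 W

A = π(d/2)² = π(1.7550e-04 m)² = 9.6762e-08 m²
L = m/(density·A) = 0.00359/(8360×9.6762e-08) = 4.438 m
R = ρL/A = (1.12×10^-6)(4.438)/(9.6762e-08) = 51.37 Ω
P = I²R = (1.25)² × 51.37 = 80.3 W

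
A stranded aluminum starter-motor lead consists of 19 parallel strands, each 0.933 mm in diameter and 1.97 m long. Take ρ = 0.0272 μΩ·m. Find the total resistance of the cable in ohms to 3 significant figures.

0.00413 Ω

ρ = 0.0272 μΩ·m = 2.72×10^-8 Ω·m
A_strand = π(4.6650e-04 m)² = 6.837e-07 m²
R_strand = ρL/A = (2.72×10^-8)(1.97)/(6.837e-07) = 0.07838 Ω
R_total = R_strand/N = 0.07838/19 = 0.00413 Ω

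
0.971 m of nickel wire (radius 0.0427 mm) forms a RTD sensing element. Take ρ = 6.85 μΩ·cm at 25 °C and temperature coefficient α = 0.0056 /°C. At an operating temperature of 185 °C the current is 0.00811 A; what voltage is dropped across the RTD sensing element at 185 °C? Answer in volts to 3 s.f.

0.179 V

ρ = 6.85 μΩ·cm = 6.85×10^-8 Ω·m
A = πr² = π(4.2700e-05 m)² = 5.728e-09 m²
R₍25₎ = ρL/A = (6.85×10^-8)(0.971)/(5.728e-09) = 11.61 Ω
R₍185₎ = R₍25₎(1 + αΔT) = 11.61 × (1 + 0.0056×160) = 22.02 Ω
V = IR = 0.00811 × 22.02 = 0.179 V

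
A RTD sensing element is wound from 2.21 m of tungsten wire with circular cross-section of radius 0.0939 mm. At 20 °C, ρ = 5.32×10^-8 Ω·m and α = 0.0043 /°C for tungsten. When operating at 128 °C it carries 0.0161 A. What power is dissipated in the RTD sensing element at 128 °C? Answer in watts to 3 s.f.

A = πr² = π(9.3900e-05 m)² = 2.770e-08 m²
R₍20₎ = ρL/A = (5.32×10^-8)(2.21)/(2.770e-08) = 4.244 Ω
R₍128₎ = R₍20₎(1 + αΔT) = 4.244 × (1 + 0.0043×108) = 6.216 Ω
P = I²R = (0.0161)² × 6.216 = 0.00161 W

0.00161 W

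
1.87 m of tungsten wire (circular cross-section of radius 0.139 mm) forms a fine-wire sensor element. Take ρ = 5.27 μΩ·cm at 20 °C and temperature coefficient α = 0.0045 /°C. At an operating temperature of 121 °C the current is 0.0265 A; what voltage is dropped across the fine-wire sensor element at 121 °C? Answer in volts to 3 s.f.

0.0626 V

ρ = 5.27 μΩ·cm = 5.27×10^-8 Ω·m
A = πr² = π(1.3900e-04 m)² = 6.070e-08 m²
R₍20₎ = ρL/A = (5.27×10^-8)(1.87)/(6.070e-08) = 1.624 Ω
R₍121₎ = R₍20₎(1 + αΔT) = 1.624 × (1 + 0.0045×101) = 2.361 Ω
V = IR = 0.0265 × 2.361 = 0.0626 V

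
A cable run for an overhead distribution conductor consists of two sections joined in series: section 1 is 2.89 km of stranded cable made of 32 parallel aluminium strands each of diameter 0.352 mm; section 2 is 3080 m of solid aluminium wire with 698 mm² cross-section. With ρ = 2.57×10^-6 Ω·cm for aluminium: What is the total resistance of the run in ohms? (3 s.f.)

24.0 Ω

ρ = 2.57×10^-6 Ω·cm = 2.57×10^-8 Ω·m
Section 1: A_strand = π(1.7600e-04)² = 9.731e-08 m²; R₁ = ρL/(N·A_s) = (2.57×10^-8)(2890)/(32×9.731e-08) = 23.85 Ω
Section 2: A = 698 mm² = 6.980e-04 m²
R₂ = (2.57×10^-8)(3080)/(6.980e-04) = 0.1134 Ω
R = R₁ + R₂ = 24.0 Ω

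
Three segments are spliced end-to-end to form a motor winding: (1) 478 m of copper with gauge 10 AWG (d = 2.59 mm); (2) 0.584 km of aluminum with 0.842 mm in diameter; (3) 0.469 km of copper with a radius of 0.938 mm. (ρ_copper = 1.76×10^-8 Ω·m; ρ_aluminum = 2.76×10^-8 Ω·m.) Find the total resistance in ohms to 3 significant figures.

33.5 Ω

Seg 1: A = π(2.59/2 mm)² = π(1.2950e-03 m)² = 5.269e-06 m²
R_1 = (1.76×10^-8)(478)/(5.269e-06) = 1.597 Ω
Seg 2: A = π(d/2)² = π(4.2100e-04 m)² = 5.568e-07 m²
R_2 = (2.76×10^-8)(584)/(5.568e-07) = 28.95 Ω
Seg 3: A = πr² = π(9.3800e-04 m)² = 2.764e-06 m²
R_3 = (1.76×10^-8)(469)/(2.764e-06) = 2.986 Ω
R_total = R_1 + R_2 + R_3 = 33.5 Ω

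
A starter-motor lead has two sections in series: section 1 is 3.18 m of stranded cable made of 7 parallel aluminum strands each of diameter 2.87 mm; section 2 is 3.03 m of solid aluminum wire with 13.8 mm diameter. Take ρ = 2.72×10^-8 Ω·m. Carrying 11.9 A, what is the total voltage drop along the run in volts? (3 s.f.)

0.0293 V

Section 1: A_strand = π(1.4350e-03)² = 6.469e-06 m²; R₁ = ρL/(N·A_s) = (2.72×10^-8)(3.18)/(7×6.469e-06) = 0.00191 Ω
Section 2: A = π(d/2)² = π(6.9000e-03 m)² = 1.496e-04 m²
R₂ = (2.72×10^-8)(3.03)/(1.496e-04) = 5.510×10^-4 Ω
R = R₁ + R₂ = 0.002461 Ω
V = IR = 11.9 × 0.002461 = 0.0293 V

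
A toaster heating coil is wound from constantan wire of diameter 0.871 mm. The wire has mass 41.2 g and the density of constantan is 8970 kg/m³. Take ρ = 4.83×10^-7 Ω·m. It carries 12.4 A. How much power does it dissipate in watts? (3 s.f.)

961 W

A = π(d/2)² = π(4.3550e-04 m)² = 5.9584e-07 m²
L = m/(density·A) = 0.0412/(8970×5.9584e-07) = 7.709 m
R = ρL/A = (4.83×10^-7)(7.709)/(5.9584e-07) = 6.249 Ω
P = I²R = (12.4)² × 6.249 = 961 W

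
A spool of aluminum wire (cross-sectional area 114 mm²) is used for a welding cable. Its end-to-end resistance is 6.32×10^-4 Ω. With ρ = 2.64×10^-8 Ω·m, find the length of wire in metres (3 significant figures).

2.73 m

A = 114 mm² = 1.140e-04 m²
L = RA/ρ = (6.32×10^-4)(1.140e-04)/(2.64×10^-8) = 2.73 m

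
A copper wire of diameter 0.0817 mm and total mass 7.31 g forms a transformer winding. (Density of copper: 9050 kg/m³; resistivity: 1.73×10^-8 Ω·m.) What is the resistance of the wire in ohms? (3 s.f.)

508 Ω

A = π(d/2)² = π(4.0850e-05 m)² = 5.2424e-09 m²
L = m/(density·A) = 0.00731/(9050×5.2424e-09) = 154.1 m
R = ρL/A = (1.73×10^-8)(154.1)/(5.2424e-09) = 508 Ω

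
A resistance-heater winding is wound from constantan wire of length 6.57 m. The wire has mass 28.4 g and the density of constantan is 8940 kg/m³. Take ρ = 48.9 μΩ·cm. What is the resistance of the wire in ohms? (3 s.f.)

ρ = 48.9 μΩ·cm = 4.89×10^-7 Ω·m
A = m/(density·L) = 0.0284/(8940×6.57) = 4.8352e-07 m²
R = ρL/A = (4.89×10^-7)(6.57)/(4.8352e-07) = 6.64 Ω

6.64 Ω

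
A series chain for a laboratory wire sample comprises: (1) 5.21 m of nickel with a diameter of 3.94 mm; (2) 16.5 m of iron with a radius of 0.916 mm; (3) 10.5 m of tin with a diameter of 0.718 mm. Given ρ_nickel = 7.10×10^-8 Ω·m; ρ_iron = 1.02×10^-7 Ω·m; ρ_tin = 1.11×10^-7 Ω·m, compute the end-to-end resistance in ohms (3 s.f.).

Seg 1: A = π(d/2)² = π(1.9700e-03 m)² = 1.219e-05 m²
R_1 = (7.10×10^-8)(5.21)/(1.219e-05) = 0.03034 Ω
Seg 2: A = πr² = π(9.1600e-04 m)² = 2.636e-06 m²
R_2 = (1.02×10^-7)(16.5)/(2.636e-06) = 0.6385 Ω
Seg 3: A = π(d/2)² = π(3.5900e-04 m)² = 4.049e-07 m²
R_3 = (1.11×10^-7)(10.5)/(4.049e-07) = 2.879 Ω
R_total = R_1 + R_2 + R_3 = 3.55 Ω

3.55 Ω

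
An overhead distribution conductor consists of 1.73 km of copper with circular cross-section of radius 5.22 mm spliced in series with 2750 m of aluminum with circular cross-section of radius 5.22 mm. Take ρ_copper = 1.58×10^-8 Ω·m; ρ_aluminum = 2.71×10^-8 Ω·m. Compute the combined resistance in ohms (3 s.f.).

Segment 1: A = πr² = π(5.2200e-03 m)² = 8.560e-05 m²
R₁ = ρL/A = (1.58×10^-8)(1730)/(8.560e-05) = 0.3193 Ω
R₂ = (2.71×10^-8)(2750)/(8.560e-05) = 0.8706 Ω
R = R₁ + R₂ = 1.19 Ω

1.19 Ω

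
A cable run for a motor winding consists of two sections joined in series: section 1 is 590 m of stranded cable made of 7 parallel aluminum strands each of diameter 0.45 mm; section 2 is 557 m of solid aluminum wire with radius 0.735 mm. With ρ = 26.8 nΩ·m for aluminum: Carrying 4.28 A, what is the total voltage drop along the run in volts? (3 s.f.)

ρ = 26.8 nΩ·m = 2.68×10^-8 Ω·m
Section 1: A_strand = π(2.2500e-04)² = 1.590e-07 m²; R₁ = ρL/(N·A_s) = (2.68×10^-8)(590)/(7×1.590e-07) = 14.2 Ω
Section 2: A = πr² = π(7.3500e-04 m)² = 1.697e-06 m²
R₂ = (2.68×10^-8)(557)/(1.697e-06) = 8.796 Ω
R = R₁ + R₂ = 23 Ω
V = IR = 4.28 × 23 = 98.4 V

98.4 V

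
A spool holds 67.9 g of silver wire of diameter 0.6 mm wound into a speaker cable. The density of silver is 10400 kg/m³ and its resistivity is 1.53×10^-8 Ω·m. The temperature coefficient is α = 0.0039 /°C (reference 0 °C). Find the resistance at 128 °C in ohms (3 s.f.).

1.87 Ω

A = π(d/2)² = π(3.0000e-04 m)² = 2.8274e-07 m²
L = m/(density·A) = 0.0679/(10400×2.8274e-07) = 23.09 m
R = ρL/A = (1.53×10^-8)(23.09)/(2.8274e-07) = 1.25 Ω
R(128 °C) = 1.25 × (1 + 0.0039×128) = 1.87 Ω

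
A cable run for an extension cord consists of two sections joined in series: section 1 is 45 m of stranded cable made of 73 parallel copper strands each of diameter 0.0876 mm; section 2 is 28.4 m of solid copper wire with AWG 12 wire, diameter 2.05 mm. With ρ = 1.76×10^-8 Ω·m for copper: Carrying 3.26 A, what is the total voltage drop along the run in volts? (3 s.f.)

6.36 V

Section 1: A_strand = π(4.3800e-05)² = 6.027e-09 m²; R₁ = ρL/(N·A_s) = (1.76×10^-8)(45)/(73×6.027e-09) = 1.8 Ω
Section 2: A = π(2.05/2 mm)² = π(1.0250e-03 m)² = 3.301e-06 m²
R₂ = (1.76×10^-8)(28.4)/(3.301e-06) = 0.1514 Ω
R = R₁ + R₂ = 1.952 Ω
V = IR = 3.26 × 1.952 = 6.36 V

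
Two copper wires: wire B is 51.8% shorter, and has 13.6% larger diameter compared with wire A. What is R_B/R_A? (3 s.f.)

0.373

R ∝ L/d², so R_B/R_A = (1 − 51.8/100) × (1 + 13.6/100)⁻²
= 0.482 × 0.7749 = 0.373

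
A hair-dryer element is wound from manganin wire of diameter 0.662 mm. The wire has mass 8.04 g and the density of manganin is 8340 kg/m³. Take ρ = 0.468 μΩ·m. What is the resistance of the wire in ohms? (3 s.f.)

ρ = 0.468 μΩ·m = 4.68×10^-7 Ω·m
A = π(d/2)² = π(3.3100e-04 m)² = 3.4420e-07 m²
L = m/(density·A) = 0.00804/(8340×3.4420e-07) = 2.801 m
R = ρL/A = (4.68×10^-7)(2.801)/(3.4420e-07) = 3.81 Ω

3.81 Ω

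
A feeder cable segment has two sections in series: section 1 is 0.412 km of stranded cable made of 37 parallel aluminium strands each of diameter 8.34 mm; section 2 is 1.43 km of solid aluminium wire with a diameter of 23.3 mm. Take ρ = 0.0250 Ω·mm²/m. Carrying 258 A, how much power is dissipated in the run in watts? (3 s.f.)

5920 W

ρ = 0.0250 Ω·mm²/m = 2.50×10^-8 Ω·m
Section 1: A_strand = π(4.1700e-03)² = 5.463e-05 m²; R₁ = ρL/(N·A_s) = (2.50×10^-8)(412)/(37×5.463e-05) = 0.005096 Ω
Section 2: A = π(d/2)² = π(1.1650e-02 m)² = 4.264e-04 m²
R₂ = (2.50×10^-8)(1430)/(4.264e-04) = 0.08384 Ω
R = R₁ + R₂ = 0.08894 Ω
P = I²R = (258)² × 0.08894 = 5920 W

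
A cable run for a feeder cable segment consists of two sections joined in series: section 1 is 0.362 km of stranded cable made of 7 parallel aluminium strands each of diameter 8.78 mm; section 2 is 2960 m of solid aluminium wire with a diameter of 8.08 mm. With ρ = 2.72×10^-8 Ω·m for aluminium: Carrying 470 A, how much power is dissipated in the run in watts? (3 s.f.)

3.52×10^5 W

Section 1: A_strand = π(4.3900e-03)² = 6.055e-05 m²; R₁ = ρL/(N·A_s) = (2.72×10^-8)(362)/(7×6.055e-05) = 0.02323 Ω
Section 2: A = π(d/2)² = π(4.0400e-03 m)² = 5.128e-05 m²
R₂ = (2.72×10^-8)(2960)/(5.128e-05) = 1.57 Ω
R = R₁ + R₂ = 1.593 Ω
P = I²R = (470)² × 1.593 = 3.52×10^5 W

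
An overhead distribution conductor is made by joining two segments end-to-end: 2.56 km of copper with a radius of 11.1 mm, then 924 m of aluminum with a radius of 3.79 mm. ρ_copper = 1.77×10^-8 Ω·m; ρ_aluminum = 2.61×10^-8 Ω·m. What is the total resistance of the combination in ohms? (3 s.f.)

Segment 1: A = πr² = π(1.1100e-02 m)² = 3.871e-04 m²
R₁ = ρL/A = (1.77×10^-8)(2560)/(3.871e-04) = 0.1171 Ω
Segment 2: A = πr² = π(3.7900e-03 m)² = 4.513e-05 m²
R₂ = (2.61×10^-8)(924)/(4.513e-05) = 0.5344 Ω
R = R₁ + R₂ = 0.651 Ω

0.651 Ω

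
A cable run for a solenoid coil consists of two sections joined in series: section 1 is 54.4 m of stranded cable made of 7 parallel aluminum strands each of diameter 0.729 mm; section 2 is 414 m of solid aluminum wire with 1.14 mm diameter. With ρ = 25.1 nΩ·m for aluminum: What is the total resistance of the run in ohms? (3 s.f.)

ρ = 25.1 nΩ·m = 2.51×10^-8 Ω·m
Section 1: A_strand = π(3.6450e-04)² = 4.174e-07 m²; R₁ = ρL/(N·A_s) = (2.51×10^-8)(54.4)/(7×4.174e-07) = 0.4673 Ω
Section 2: A = π(d/2)² = π(5.7000e-04 m)² = 1.021e-06 m²
R₂ = (2.51×10^-8)(414)/(1.021e-06) = 10.18 Ω
R = R₁ + R₂ = 10.6 Ω

10.6 Ω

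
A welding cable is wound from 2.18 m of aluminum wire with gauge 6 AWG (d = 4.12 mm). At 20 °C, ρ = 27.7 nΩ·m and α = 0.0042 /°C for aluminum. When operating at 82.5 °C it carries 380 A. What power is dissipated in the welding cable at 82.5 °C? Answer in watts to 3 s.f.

ρ = 27.7 nΩ·m = 2.77×10^-8 Ω·m
A = π(4.12/2 mm)² = π(2.0600e-03 m)² = 1.333e-05 m²
R₍20₎ = ρL/A = (2.77×10^-8)(2.18)/(1.333e-05) = 0.00453 Ω
R₍82.5₎ = R₍20₎(1 + αΔT) = 0.00453 × (1 + 0.0042×62.5) = 0.005719 Ω
P = I²R = (380)² × 0.005719 = 826 W

826 W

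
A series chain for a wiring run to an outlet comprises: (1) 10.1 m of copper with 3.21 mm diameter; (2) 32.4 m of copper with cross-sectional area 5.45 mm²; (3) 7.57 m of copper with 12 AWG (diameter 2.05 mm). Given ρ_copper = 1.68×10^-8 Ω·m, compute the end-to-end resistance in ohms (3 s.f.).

Seg 1: A = π(d/2)² = π(1.6050e-03 m)² = 8.093e-06 m²
R_1 = (1.68×10^-8)(10.1)/(8.093e-06) = 0.02097 Ω
Seg 2: A = 5.45 mm² = 5.450e-06 m²
R_2 = (1.68×10^-8)(32.4)/(5.450e-06) = 0.09988 Ω
Seg 3: A = π(2.05/2 mm)² = π(1.0250e-03 m)² = 3.301e-06 m²
R_3 = (1.68×10^-8)(7.57)/(3.301e-06) = 0.03853 Ω
R_total = R_1 + R_2 + R_3 = 0.159 Ω

0.159 Ω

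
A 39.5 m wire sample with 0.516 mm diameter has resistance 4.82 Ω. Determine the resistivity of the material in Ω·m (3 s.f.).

A = π(d/2)² = π(2.5800e-04 m)² = 2.091e-07 m²
ρ = RA/L = (4.82)(2.091e-07)/(39.5) = 2.55×10^-8 Ω·m

2.55×10^-8 Ω·m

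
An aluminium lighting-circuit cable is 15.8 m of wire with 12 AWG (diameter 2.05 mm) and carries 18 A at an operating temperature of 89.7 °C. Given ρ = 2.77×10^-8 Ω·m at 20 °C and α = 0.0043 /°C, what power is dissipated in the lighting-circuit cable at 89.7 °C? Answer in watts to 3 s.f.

A = π(2.05/2 mm)² = π(1.0250e-03 m)² = 3.301e-06 m²
R₍20₎ = ρL/A = (2.77×10^-8)(15.8)/(3.301e-06) = 0.1326 Ω
R₍89.7₎ = R₍20₎(1 + αΔT) = 0.1326 × (1 + 0.0043×69.7) = 0.1723 Ω
P = I²R = (18)² × 0.1723 = 55.8 W

55.8 W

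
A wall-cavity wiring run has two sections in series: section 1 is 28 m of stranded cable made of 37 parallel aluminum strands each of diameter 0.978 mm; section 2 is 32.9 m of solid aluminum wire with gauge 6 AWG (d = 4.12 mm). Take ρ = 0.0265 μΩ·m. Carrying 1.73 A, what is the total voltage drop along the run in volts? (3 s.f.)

0.159 V

ρ = 0.0265 μΩ·m = 2.65×10^-8 Ω·m
Section 1: A_strand = π(4.8900e-04)² = 7.512e-07 m²; R₁ = ρL/(N·A_s) = (2.65×10^-8)(28)/(37×7.512e-07) = 0.0267 Ω
Section 2: A = π(4.12/2 mm)² = π(2.0600e-03 m)² = 1.333e-05 m²
R₂ = (2.65×10^-8)(32.9)/(1.333e-05) = 0.0654 Ω
R = R₁ + R₂ = 0.09209 Ω
V = IR = 1.73 × 0.09209 = 0.159 V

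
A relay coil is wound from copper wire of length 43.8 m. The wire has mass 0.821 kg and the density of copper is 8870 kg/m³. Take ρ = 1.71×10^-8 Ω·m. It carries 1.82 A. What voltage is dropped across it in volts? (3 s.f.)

A = m/(density·L) = 0.821/(8870×43.8) = 2.1132e-06 m²
R = ρL/A = (1.71×10^-8)(43.8)/(2.1132e-06) = 0.3544 Ω
V = IR = 1.82 × 0.3544 = 0.645 V

0.645 V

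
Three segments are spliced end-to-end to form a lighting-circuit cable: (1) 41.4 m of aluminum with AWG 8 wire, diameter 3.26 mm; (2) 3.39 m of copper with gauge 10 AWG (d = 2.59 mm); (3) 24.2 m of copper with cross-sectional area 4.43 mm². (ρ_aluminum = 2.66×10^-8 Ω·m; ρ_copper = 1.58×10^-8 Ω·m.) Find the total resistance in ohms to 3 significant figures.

0.228 Ω

Seg 1: A = π(3.26/2 mm)² = π(1.6300e-03 m)² = 8.347e-06 m²
R_1 = (2.66×10^-8)(41.4)/(8.347e-06) = 0.1319 Ω
Seg 2: A = π(2.59/2 mm)² = π(1.2950e-03 m)² = 5.269e-06 m²
R_2 = (1.58×10^-8)(3.39)/(5.269e-06) = 0.01017 Ω
Seg 3: A = 4.43 mm² = 4.430e-06 m²
R_3 = (1.58×10^-8)(24.2)/(4.430e-06) = 0.08631 Ω
R_total = R_1 + R_2 + R_3 = 0.228 Ω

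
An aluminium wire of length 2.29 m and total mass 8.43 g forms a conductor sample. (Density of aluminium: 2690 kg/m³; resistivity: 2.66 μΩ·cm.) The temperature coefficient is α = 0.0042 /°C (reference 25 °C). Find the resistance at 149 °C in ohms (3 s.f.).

ρ = 2.66 μΩ·cm = 2.66×10^-8 Ω·m
A = m/(density·L) = 0.00843/(2690×2.29) = 1.3685e-06 m²
R = ρL/A = (2.66×10^-8)(2.29)/(1.3685e-06) = 0.04451 Ω
R(149 °C) = 0.04451 × (1 + 0.0042×124) = 0.0677 Ω

0.0677 Ω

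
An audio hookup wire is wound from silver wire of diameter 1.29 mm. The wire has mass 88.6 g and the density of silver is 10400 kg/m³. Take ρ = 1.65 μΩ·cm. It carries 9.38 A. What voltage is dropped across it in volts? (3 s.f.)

ρ = 1.65 μΩ·cm = 1.65×10^-8 Ω·m
A = π(d/2)² = π(6.4500e-04 m)² = 1.3070e-06 m²
L = m/(density·A) = 0.0886/(10400×1.3070e-06) = 6.518 m
R = ρL/A = (1.65×10^-8)(6.518)/(1.3070e-06) = 0.08229 Ω
V = IR = 9.38 × 0.08229 = 0.772 V

0.772 V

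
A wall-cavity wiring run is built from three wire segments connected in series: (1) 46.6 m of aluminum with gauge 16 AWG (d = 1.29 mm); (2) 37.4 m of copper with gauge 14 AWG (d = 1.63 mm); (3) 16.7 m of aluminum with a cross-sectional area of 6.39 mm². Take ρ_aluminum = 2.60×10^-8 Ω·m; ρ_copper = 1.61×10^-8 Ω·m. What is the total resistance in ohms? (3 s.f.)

Seg 1: A = π(1.29/2 mm)² = π(6.4500e-04 m)² = 1.307e-06 m²
R_1 = (2.60×10^-8)(46.6)/(1.307e-06) = 0.927 Ω
Seg 2: A = π(1.63/2 mm)² = π(8.1500e-04 m)² = 2.087e-06 m²
R_2 = (1.61×10^-8)(37.4)/(2.087e-06) = 0.2886 Ω
Seg 3: A = 6.39 mm² = 6.390e-06 m²
R_3 = (2.60×10^-8)(16.7)/(6.390e-06) = 0.06795 Ω
R_total = R_1 + R_2 + R_3 = 1.28 Ω

1.28 Ω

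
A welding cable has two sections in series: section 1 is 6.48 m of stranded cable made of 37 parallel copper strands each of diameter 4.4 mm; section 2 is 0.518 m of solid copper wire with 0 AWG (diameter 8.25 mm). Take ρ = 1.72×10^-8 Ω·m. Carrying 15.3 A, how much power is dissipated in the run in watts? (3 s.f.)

0.0854 W

Section 1: A_strand = π(2.2000e-03)² = 1.521e-05 m²; R₁ = ρL/(N·A_s) = (1.72×10^-8)(6.48)/(37×1.521e-05) = 1.981×10^-4 Ω
Section 2: A = π(8.25/2 mm)² = π(4.1250e-03 m)² = 5.346e-05 m²
R₂ = (1.72×10^-8)(0.518)/(5.346e-05) = 1.667×10^-4 Ω
R = R₁ + R₂ = 3.648×10^-4 Ω
P = I²R = (15.3)² × 3.648×10^-4 = 0.0854 W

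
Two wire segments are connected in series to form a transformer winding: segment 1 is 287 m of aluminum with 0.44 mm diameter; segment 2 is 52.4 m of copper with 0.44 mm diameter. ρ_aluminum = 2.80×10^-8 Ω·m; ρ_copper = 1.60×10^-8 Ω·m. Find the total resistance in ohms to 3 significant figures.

Segment 1: A = π(d/2)² = π(2.2000e-04 m)² = 1.521e-07 m²
R₁ = ρL/A = (2.80×10^-8)(287)/(1.521e-07) = 52.85 Ω
R₂ = (1.60×10^-8)(52.4)/(1.521e-07) = 5.514 Ω
R = R₁ + R₂ = 58.4 Ω

58.4 Ω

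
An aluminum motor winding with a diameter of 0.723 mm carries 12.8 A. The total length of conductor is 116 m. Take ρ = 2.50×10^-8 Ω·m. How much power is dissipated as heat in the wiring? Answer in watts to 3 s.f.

1160 W

A = π(d/2)² = π(3.6150e-04 m)² = 4.106e-07 m²
R = ρL/A = (2.50×10^-8)(116)/(4.106e-07) = 7.064 Ω
P = I²R = (12.8)² × 7.064 = 1160 W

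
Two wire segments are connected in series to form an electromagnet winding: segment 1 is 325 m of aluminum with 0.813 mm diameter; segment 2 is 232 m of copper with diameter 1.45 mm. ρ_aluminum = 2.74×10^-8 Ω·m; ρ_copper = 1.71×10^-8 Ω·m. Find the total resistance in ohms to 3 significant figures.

Segment 1: A = π(d/2)² = π(4.0650e-04 m)² = 5.191e-07 m²
R₁ = ρL/A = (2.74×10^-8)(325)/(5.191e-07) = 17.15 Ω
Segment 2: A = π(d/2)² = π(7.2500e-04 m)² = 1.651e-06 m²
R₂ = (1.71×10^-8)(232)/(1.651e-06) = 2.402 Ω
R = R₁ + R₂ = 19.6 Ω

19.6 Ω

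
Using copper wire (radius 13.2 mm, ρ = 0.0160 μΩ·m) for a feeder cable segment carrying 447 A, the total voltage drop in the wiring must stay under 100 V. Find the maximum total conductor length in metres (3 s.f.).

ρ = 0.0160 μΩ·m = 1.60×10^-8 Ω·m
A = πr² = π(1.3200e-02 m)² = 5.474e-04 m²
L_max = V_max·A/(1·ρI) = (100)(5.474e-04)/(1.60×10^-8×447) = 7650 m

7650 m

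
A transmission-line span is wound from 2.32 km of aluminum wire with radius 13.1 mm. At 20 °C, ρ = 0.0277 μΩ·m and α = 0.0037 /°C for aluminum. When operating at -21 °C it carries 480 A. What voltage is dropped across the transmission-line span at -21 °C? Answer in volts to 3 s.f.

48.5 V

ρ = 0.0277 μΩ·m = 2.77×10^-8 Ω·m
A = πr² = π(1.3100e-02 m)² = 5.391e-04 m²
R₍20₎ = ρL/A = (2.77×10^-8)(2320)/(5.391e-04) = 0.1192 Ω
R₍-21₎ = R₍20₎(1 + αΔT) = 0.1192 × (1 + 0.0037×-41) = 0.1011 Ω
V = IR = 480 × 0.1011 = 48.5 V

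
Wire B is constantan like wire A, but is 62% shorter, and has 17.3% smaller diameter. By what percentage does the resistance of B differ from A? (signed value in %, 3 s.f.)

-44.4%

R ∝ L/d², so R_B/R_A = (1 − 62/100) × (1 − 17.3/100)⁻²
= 0.38 × 1.462 = 0.5556
(R_B − R_A)/R_A = 0.5556 − 1 = -44.4%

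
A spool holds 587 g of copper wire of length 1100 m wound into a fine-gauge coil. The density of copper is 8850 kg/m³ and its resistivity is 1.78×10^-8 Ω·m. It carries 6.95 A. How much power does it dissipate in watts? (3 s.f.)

A = m/(density·L) = 0.587/(8850×1100) = 6.0298e-08 m²
R = ρL/A = (1.78×10^-8)(1100)/(6.0298e-08) = 324.7 Ω
P = I²R = (6.95)² × 324.7 = 15700 W

15700 W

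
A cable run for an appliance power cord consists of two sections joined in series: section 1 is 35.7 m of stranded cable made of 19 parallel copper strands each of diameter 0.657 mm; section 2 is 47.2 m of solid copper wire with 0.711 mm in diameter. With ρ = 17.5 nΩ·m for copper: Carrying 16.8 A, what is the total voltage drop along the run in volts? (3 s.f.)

ρ = 17.5 nΩ·m = 1.75×10^-8 Ω·m
Section 1: A_strand = π(3.2850e-04)² = 3.390e-07 m²; R₁ = ρL/(N·A_s) = (1.75×10^-8)(35.7)/(19×3.390e-07) = 0.09699 Ω
Section 2: A = π(d/2)² = π(3.5550e-04 m)² = 3.970e-07 m²
R₂ = (1.75×10^-8)(47.2)/(3.970e-07) = 2.08 Ω
R = R₁ + R₂ = 2.177 Ω
V = IR = 16.8 × 2.177 = 36.6 V

36.6 V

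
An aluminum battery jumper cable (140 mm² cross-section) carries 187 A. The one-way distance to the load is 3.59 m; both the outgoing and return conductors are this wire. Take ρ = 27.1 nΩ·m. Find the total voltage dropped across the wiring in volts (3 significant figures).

ρ = 27.1 nΩ·m = 2.71×10^-8 Ω·m
A = 140 mm² = 1.400e-04 m²
Total conductor length (both ways) L = 2 × 3.59 = 7.18 m
R = ρL/A = (2.71×10^-8)(7.18)/(1.400e-04) = 0.00139 Ω
V = IR = 187 × 0.00139 = 0.260 V

0.260 V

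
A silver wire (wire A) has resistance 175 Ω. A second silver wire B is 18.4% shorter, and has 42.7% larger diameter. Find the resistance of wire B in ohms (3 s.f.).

70.1 Ω

R ∝ L/d², so R_B/R_A = (1 − 18.4/100) × (1 + 42.7/100)⁻²
= 0.816 × 0.4911 = 0.4007
R_B = 0.4007 × 175 = 70.1 Ω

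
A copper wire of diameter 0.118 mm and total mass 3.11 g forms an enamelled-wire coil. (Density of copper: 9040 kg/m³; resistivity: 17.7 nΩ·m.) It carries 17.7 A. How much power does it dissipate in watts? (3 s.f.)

ρ = 17.7 nΩ·m = 1.77×10^-8 Ω·m
A = π(d/2)² = π(5.9000e-05 m)² = 1.0936e-08 m²
L = m/(density·A) = 0.00311/(9040×1.0936e-08) = 31.46 m
R = ρL/A = (1.77×10^-8)(31.46)/(1.0936e-08) = 50.92 Ω
P = I²R = (17.7)² × 50.92 = 16000 W

16000 W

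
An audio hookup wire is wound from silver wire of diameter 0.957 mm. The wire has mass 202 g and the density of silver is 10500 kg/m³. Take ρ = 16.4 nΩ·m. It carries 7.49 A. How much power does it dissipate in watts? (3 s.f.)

34.2 W

ρ = 16.4 nΩ·m = 1.64×10^-8 Ω·m
A = π(d/2)² = π(4.7850e-04 m)² = 7.1931e-07 m²
L = m/(density·A) = 0.202/(10500×7.1931e-07) = 26.75 m
R = ρL/A = (1.64×10^-8)(26.75)/(7.1931e-07) = 0.6098 Ω
P = I²R = (7.49)² × 0.6098 = 34.2 W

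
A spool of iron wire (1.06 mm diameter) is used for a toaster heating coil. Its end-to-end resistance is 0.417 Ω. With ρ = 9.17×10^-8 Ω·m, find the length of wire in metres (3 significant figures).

4.01 m

A = π(d/2)² = π(5.3000e-04 m)² = 8.825e-07 m²
L = RA/ρ = (0.417)(8.825e-07)/(9.17×10^-8) = 4.01 m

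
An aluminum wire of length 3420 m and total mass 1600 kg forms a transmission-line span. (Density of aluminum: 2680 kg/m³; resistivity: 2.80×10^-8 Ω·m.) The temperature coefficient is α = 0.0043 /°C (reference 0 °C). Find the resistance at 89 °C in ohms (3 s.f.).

A = m/(density·L) = 1600/(2680×3420) = 1.7457e-04 m²
R = ρL/A = (2.80×10^-8)(3420)/(1.7457e-04) = 0.5486 Ω
R(89 °C) = 0.5486 × (1 + 0.0043×89) = 0.758 Ω

0.758 Ω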